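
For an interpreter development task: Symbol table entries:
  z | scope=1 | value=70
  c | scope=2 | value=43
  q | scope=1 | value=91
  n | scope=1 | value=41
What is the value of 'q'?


Searching symbol table for 'q':
  z | scope=1 | value=70
  c | scope=2 | value=43
  q | scope=1 | value=91 <- MATCH
  n | scope=1 | value=41
Found 'q' at scope 1 with value 91

91


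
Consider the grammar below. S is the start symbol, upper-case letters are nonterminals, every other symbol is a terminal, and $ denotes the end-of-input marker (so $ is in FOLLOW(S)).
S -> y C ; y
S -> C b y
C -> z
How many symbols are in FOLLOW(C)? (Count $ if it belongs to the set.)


S is the start symbol and does not occur in any rule body, so FOLLOW(S) = {$}.
Examining every occurrence of C in a rule body:
  S -> y C ; y : C is followed by terminal ';' -> add ';'
  S -> C b y : C is followed by terminal 'b' -> add 'b'
  C -> z : C does not occur in the body -> contributes nothing
FOLLOW(C) = {;, b}
Count: 2

2


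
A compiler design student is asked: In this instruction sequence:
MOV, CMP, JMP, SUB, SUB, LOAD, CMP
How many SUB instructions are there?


Scanning instruction sequence for SUB:
  Position 1: MOV
  Position 2: CMP
  Position 3: JMP
  Position 4: SUB <- MATCH
  Position 5: SUB <- MATCH
  Position 6: LOAD
  Position 7: CMP
Matches at positions: [4, 5]
Total SUB count: 2

2


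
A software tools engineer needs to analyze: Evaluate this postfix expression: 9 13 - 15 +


Processing tokens left to right:
Push 9, Push 13
Pop 9 and 13, compute 9 - 13 = -4, push -4
Push 15
Pop -4 and 15, compute -4 + 15 = 11, push 11
Stack result: 11

11


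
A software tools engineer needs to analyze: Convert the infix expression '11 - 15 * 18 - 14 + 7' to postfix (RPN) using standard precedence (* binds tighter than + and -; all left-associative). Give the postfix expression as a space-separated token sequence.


Applying the shunting-yard algorithm:
  Operand 11 -> output
  Push '-' onto operator stack -> op-stack: [-]
  Operand 15 -> output
  Push '*' onto operator stack -> op-stack: [-, *]
  Operand 18 -> output
  See '-' (prec 1); top '*' (prec 2) >= it -> pop '*' to output
  See '-' (prec 1); top '-' (prec 1) >= it -> pop '-' to output
  Push '-' onto operator stack -> op-stack: [-]
  Operand 14 -> output
  See '+' (prec 1); top '-' (prec 1) >= it -> pop '-' to output
  Push '+' onto operator stack -> op-stack: [+]
  Operand 7 -> output
  End of input: pop '+' to output
Postfix result: 11 15 18 * - 14 - 7 +

11 15 18 * - 14 - 7 +


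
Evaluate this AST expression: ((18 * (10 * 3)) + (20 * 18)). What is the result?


Expression: ((18 * (10 * 3)) + (20 * 18))
Evaluating step by step:
  10 * 3 = 30
  18 * 30 = 540
  20 * 18 = 360
  540 + 360 = 900
Result: 900

900


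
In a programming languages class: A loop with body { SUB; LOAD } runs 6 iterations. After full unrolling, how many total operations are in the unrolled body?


Loop body operations: SUB, LOAD (2 ops per iteration)
Unrolling 6 iterations:
  Iteration 1: SUB, LOAD (2 ops)
  Iteration 2: SUB, LOAD (2 ops)
  Iteration 3: SUB, LOAD (2 ops)
  Iteration 4: SUB, LOAD (2 ops)
  Iteration 5: SUB, LOAD (2 ops)
  Iteration 6: SUB, LOAD (2 ops)
Total: 6 iterations * 2 ops/iter = 12 operations

12


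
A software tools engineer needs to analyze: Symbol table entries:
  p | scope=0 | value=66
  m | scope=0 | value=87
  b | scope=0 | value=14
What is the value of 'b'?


Searching symbol table for 'b':
  p | scope=0 | value=66
  m | scope=0 | value=87
  b | scope=0 | value=14 <- MATCH
Found 'b' at scope 0 with value 14

14


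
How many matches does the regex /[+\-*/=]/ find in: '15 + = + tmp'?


Pattern: /[+\-*/=]/ (operators)
Input: '15 + = + tmp'
Scanning for matches:
  Match 1: '+'
  Match 2: '='
  Match 3: '+'
Total matches: 3

3


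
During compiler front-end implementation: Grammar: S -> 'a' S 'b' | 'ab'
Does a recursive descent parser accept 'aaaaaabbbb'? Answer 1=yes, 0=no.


Grammar accepts strings of the form a^n b^n (n >= 1)
Word: 'aaaaaabbbb'
Counting: 6 a's and 4 b's
Check: 6 == 4? No
Mismatch: a-count != b-count
Rejected

0


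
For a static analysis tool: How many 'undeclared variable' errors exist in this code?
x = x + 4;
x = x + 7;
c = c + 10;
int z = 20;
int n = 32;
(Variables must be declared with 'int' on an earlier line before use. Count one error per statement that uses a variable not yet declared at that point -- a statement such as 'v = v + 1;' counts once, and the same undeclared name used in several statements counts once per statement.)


Scanning code line by line:
  Line 1: use 'x' -> ERROR (undeclared)
  Line 2: use 'x' -> ERROR (undeclared)
  Line 3: use 'c' -> ERROR (undeclared)
  Line 4: declare 'z' -> declared = ['z']
  Line 5: declare 'n' -> declared = ['n', 'z']
Total undeclared variable errors: 3

3


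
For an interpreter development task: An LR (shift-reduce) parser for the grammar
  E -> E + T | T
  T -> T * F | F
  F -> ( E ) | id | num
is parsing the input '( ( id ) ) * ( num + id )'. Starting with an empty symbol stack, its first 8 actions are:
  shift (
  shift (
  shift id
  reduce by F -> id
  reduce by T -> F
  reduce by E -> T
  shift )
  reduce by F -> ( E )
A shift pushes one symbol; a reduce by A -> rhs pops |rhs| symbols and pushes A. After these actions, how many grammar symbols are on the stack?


Tracking the symbol stack through each action:
  Action 1: shift '(' : push -> stack = [(] (size 1)
  Action 2: shift '(' : push -> stack = [(, (] (size 2)
  Action 3: shift 'id' : push -> stack = [(, (, id] (size 3)
  Action 4: reduce by F -> id : pop 1, push F -> stack = [(, (, F] (size 3)
  Action 5: reduce by T -> F : pop 1, push T -> stack = [(, (, T] (size 3)
  Action 6: reduce by E -> T : pop 1, push E -> stack = [(, (, E] (size 3)
  Action 7: shift ')' : push -> stack = [(, (, E, )] (size 4)
  Action 8: reduce by F -> ( E ) : pop 3, push F -> stack = [(, F] (size 2)
Final stack size: 2

2


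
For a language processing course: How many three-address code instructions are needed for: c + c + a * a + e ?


Expression: c + c + a * a + e
Generating three-address code (respecting * over +/- precedence):
  Instruction 1: t1 = a * a
  Instruction 2: t2 = c + c
  Instruction 3: t3 = t2 + t1
  Instruction 4: t4 = t3 + e
Total instructions: 4

4


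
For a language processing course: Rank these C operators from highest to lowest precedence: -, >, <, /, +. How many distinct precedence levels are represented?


Looking up precedence for each operator:
  - -> precedence 5
  > -> precedence 4
  < -> precedence 4
  / -> precedence 6
  + -> precedence 5
Sorted highest to lowest: /, -, +, >, <
Distinct precedence values: [6, 5, 4]
Number of distinct levels: 3

3


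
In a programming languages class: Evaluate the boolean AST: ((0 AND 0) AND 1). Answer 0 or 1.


Step 1: Evaluate inner node
  0 AND 0 = 0
Step 2: Evaluate root node
  0 AND 1 = 0

0


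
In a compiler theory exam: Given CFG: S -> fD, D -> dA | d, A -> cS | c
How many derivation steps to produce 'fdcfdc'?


Grammar: S -> fD, D -> dA | d, A -> cS | c
Deriving 'fdcfdc':
Step 1: S -> fD => fD
Step 2: D -> dA => fdA
Step 3: A -> cS => fdcS
Step 4: S -> fD => fdcfD
Step 5: D -> dA => fdcfdA
Step 6: A -> c => fdcfdc
Total derivation steps: 6

6


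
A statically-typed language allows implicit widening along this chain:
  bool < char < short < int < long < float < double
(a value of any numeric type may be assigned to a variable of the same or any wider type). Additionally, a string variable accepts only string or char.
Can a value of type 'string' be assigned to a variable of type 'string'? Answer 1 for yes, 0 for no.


Target variable type: string
Source value type: string
Rule: string accepts only {string, char}
  source 'string' in {string, char}? Yes
Result: 1

1


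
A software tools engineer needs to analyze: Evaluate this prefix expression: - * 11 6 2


Parsing prefix expression: - * 11 6 2
Step 1: Innermost operation '* 11 6'
  11 * 6 = 66
Step 2: Outer operation '- [66] 2'
  66 - 2 = 64

64


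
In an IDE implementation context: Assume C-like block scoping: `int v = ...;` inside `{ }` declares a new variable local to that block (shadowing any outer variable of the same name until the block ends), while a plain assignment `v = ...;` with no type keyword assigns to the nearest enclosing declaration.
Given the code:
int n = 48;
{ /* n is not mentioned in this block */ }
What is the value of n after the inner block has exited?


Analyzing scoping rules:
Outer scope: declares n = 48
Inner block: n is neither redeclared nor assigned -> unchanged
After the block -> 48
Result: 48

48


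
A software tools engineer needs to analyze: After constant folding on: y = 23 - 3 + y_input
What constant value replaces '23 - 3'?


Identifying constant sub-expression:
  Original: y = 23 - 3 + y_input
  23 and 3 are both compile-time constants
  Evaluating: 23 - 3 = 20
  After folding: y = 20 + y_input

20


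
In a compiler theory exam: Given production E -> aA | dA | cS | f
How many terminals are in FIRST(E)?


Production: E -> aA | dA | cS | f
Examining each alternative for leading terminals:
  E -> aA : first terminal = 'a'
  E -> dA : first terminal = 'd'
  E -> cS : first terminal = 'c'
  E -> f : first terminal = 'f'
FIRST(E) = {a, c, d, f}
Count: 4

4


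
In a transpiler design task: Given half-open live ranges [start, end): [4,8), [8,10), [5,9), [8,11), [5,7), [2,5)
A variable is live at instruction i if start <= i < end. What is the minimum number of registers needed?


Live ranges:
  Var0: [4, 8)
  Var1: [8, 10)
  Var2: [5, 9)
  Var3: [8, 11)
  Var4: [5, 7)
  Var5: [2, 5)
Sweep-line events (position, delta, active):
  pos=2 start -> active=1
  pos=4 start -> active=2
  pos=5 end -> active=1
  pos=5 start -> active=2
  pos=5 start -> active=3
  pos=7 end -> active=2
  pos=8 end -> active=1
  pos=8 start -> active=2
  pos=8 start -> active=3
  pos=9 end -> active=2
  pos=10 end -> active=1
  pos=11 end -> active=0
Maximum simultaneous active: 3
Minimum registers needed: 3

3


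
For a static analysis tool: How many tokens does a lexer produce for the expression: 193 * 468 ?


Scanning '193 * 468'
Token 1: '193' -> integer_literal
Token 2: '*' -> operator
Token 3: '468' -> integer_literal
Total tokens: 3

3


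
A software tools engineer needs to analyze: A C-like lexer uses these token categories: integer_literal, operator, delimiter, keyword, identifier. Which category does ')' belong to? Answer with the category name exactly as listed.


Token: ')'
Checking categories:
  identifier: no
  integer_literal: no
  operator: no
  keyword: no
  delimiter: YES
Category: delimiter

delimiter


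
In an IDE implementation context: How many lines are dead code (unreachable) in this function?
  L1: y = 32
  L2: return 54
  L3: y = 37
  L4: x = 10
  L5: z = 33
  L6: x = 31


Analyzing control flow:
  L1: reachable (before return)
  L2: reachable (return statement)
  L3: DEAD (after return at L2)
  L4: DEAD (after return at L2)
  L5: DEAD (after return at L2)
  L6: DEAD (after return at L2)
Return at L2, total lines = 6
Dead lines: L3 through L6
Count: 4

4


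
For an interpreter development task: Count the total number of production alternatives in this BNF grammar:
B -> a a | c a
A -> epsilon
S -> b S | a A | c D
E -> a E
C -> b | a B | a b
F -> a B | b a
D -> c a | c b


Counting alternatives per rule:
  B: 2 alternative(s)
  A: 1 alternative(s)
  S: 3 alternative(s)
  E: 1 alternative(s)
  C: 3 alternative(s)
  F: 2 alternative(s)
  D: 2 alternative(s)
Sum: 2 + 1 + 3 + 1 + 3 + 2 + 2 = 14

14


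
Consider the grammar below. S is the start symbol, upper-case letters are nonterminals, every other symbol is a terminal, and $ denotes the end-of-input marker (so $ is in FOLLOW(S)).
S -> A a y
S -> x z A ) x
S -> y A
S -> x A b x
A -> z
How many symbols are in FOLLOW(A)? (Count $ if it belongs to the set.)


S is the start symbol and does not occur in any rule body, so FOLLOW(S) = {$}.
Examining every occurrence of A in a rule body:
  S -> A a y : A is followed by terminal 'a' -> add 'a'
  S -> x z A ) x : A is followed by terminal ')' -> add ')'
  S -> y A : A is at the right end -> add FOLLOW(S) = {$}
  S -> x A b x : A is followed by terminal 'b' -> add 'b'
  A -> z : A does not occur in the body -> contributes nothing
FOLLOW(A) = {), a, b, $}
Count: 4

4


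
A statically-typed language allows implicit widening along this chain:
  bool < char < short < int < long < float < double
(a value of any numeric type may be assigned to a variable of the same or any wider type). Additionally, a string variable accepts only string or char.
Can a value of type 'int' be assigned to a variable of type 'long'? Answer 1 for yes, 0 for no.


Target variable type: long
Source value type: int
Numeric ranks: int=3, long=4
Widening allowed iff rank(source) <= rank(target): 3 <= 4? Yes
Result: 1

1


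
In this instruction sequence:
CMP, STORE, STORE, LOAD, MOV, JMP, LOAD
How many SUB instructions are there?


Scanning instruction sequence for SUB:
  Position 1: CMP
  Position 2: STORE
  Position 3: STORE
  Position 4: LOAD
  Position 5: MOV
  Position 6: JMP
  Position 7: LOAD
Matches at positions: []
Total SUB count: 0

0


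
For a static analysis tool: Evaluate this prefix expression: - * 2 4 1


Parsing prefix expression: - * 2 4 1
Step 1: Innermost operation '* 2 4'
  2 * 4 = 8
Step 2: Outer operation '- [8] 1'
  8 - 1 = 7

7


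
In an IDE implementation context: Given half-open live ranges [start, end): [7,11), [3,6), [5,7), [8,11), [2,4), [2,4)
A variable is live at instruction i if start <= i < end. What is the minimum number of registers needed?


Live ranges:
  Var0: [7, 11)
  Var1: [3, 6)
  Var2: [5, 7)
  Var3: [8, 11)
  Var4: [2, 4)
  Var5: [2, 4)
Sweep-line events (position, delta, active):
  pos=2 start -> active=1
  pos=2 start -> active=2
  pos=3 start -> active=3
  pos=4 end -> active=2
  pos=4 end -> active=1
  pos=5 start -> active=2
  pos=6 end -> active=1
  pos=7 end -> active=0
  pos=7 start -> active=1
  pos=8 start -> active=2
  pos=11 end -> active=1
  pos=11 end -> active=0
Maximum simultaneous active: 3
Minimum registers needed: 3

3


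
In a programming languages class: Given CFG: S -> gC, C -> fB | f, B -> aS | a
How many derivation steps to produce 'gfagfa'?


Grammar: S -> gC, C -> fB | f, B -> aS | a
Deriving 'gfagfa':
Step 1: S -> gC => gC
Step 2: C -> fB => gfB
Step 3: B -> aS => gfaS
Step 4: S -> gC => gfagC
Step 5: C -> fB => gfagfB
Step 6: B -> a => gfagfa
Total derivation steps: 6

6


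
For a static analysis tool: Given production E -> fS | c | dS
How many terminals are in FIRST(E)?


Production: E -> fS | c | dS
Examining each alternative for leading terminals:
  E -> fS : first terminal = 'f'
  E -> c : first terminal = 'c'
  E -> dS : first terminal = 'd'
FIRST(E) = {c, d, f}
Count: 3

3


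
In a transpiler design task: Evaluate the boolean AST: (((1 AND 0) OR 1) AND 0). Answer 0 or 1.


Step 1: Evaluate inner node
  1 AND 0 = 0
Step 2: Evaluate next node
  0 OR 1 = 1
Step 3: Evaluate root node
  1 AND 0 = 0

0


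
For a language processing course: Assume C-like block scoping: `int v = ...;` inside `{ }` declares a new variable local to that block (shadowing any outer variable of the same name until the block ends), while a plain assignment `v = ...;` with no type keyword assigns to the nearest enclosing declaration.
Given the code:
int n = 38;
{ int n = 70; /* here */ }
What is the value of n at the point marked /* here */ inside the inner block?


Analyzing scoping rules:
Outer scope: declares n = 38
Inner block: 'int n = 70;' declares a NEW n that shadows the outer one
Inside the block the inner declaration is in scope -> 70
Result: 70

70


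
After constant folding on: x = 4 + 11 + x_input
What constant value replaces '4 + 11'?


Identifying constant sub-expression:
  Original: x = 4 + 11 + x_input
  4 and 11 are both compile-time constants
  Evaluating: 4 + 11 = 15
  After folding: x = 15 + x_input

15


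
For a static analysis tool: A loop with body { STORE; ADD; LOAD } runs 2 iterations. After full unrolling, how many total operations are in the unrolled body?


Loop body operations: STORE, ADD, LOAD (3 ops per iteration)
Unrolling 2 iterations:
  Iteration 1: STORE, ADD, LOAD (3 ops)
  Iteration 2: STORE, ADD, LOAD (3 ops)
Total: 2 iterations * 3 ops/iter = 6 operations

6


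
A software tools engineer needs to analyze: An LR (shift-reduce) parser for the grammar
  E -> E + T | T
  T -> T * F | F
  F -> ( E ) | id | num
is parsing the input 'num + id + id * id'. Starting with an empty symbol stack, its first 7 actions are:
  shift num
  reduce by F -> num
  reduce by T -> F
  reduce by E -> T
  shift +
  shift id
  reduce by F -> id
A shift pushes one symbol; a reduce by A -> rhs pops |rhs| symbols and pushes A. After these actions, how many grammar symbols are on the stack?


Tracking the symbol stack through each action:
  Action 1: shift 'num' : push -> stack = [num] (size 1)
  Action 2: reduce by F -> num : pop 1, push F -> stack = [F] (size 1)
  Action 3: reduce by T -> F : pop 1, push T -> stack = [T] (size 1)
  Action 4: reduce by E -> T : pop 1, push E -> stack = [E] (size 1)
  Action 5: shift '+' : push -> stack = [E, +] (size 2)
  Action 6: shift 'id' : push -> stack = [E, +, id] (size 3)
  Action 7: reduce by F -> id : pop 1, push F -> stack = [E, +, F] (size 3)
Final stack size: 3

3


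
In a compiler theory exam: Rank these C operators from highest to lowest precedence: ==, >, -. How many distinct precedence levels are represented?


Looking up precedence for each operator:
  == -> precedence 3
  > -> precedence 4
  - -> precedence 5
Sorted highest to lowest: -, >, ==
Distinct precedence values: [5, 4, 3]
Number of distinct levels: 3

3


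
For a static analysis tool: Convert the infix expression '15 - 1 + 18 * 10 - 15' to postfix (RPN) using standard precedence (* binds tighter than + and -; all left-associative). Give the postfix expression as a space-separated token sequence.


Applying the shunting-yard algorithm:
  Operand 15 -> output
  Push '-' onto operator stack -> op-stack: [-]
  Operand 1 -> output
  See '+' (prec 1); top '-' (prec 1) >= it -> pop '-' to output
  Push '+' onto operator stack -> op-stack: [+]
  Operand 18 -> output
  Push '*' onto operator stack -> op-stack: [+, *]
  Operand 10 -> output
  See '-' (prec 1); top '*' (prec 2) >= it -> pop '*' to output
  See '-' (prec 1); top '+' (prec 1) >= it -> pop '+' to output
  Push '-' onto operator stack -> op-stack: [-]
  Operand 15 -> output
  End of input: pop '-' to output
Postfix result: 15 1 - 18 10 * + 15 -

15 1 - 18 10 * + 15 -


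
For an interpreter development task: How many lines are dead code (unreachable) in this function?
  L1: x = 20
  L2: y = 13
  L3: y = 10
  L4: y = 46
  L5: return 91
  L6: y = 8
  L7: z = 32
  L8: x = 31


Analyzing control flow:
  L1: reachable (before return)
  L2: reachable (before return)
  L3: reachable (before return)
  L4: reachable (before return)
  L5: reachable (return statement)
  L6: DEAD (after return at L5)
  L7: DEAD (after return at L5)
  L8: DEAD (after return at L5)
Return at L5, total lines = 8
Dead lines: L6 through L8
Count: 3

3


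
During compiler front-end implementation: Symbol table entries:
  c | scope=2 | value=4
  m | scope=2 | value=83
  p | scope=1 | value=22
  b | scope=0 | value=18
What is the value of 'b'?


Searching symbol table for 'b':
  c | scope=2 | value=4
  m | scope=2 | value=83
  p | scope=1 | value=22
  b | scope=0 | value=18 <- MATCH
Found 'b' at scope 0 with value 18

18


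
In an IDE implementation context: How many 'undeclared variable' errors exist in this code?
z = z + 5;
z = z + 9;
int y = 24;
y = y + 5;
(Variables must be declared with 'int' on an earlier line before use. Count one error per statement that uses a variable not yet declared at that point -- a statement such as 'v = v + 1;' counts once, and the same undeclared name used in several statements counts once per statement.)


Scanning code line by line:
  Line 1: use 'z' -> ERROR (undeclared)
  Line 2: use 'z' -> ERROR (undeclared)
  Line 3: declare 'y' -> declared = ['y']
  Line 4: use 'y' -> OK (declared)
Total undeclared variable errors: 2

2


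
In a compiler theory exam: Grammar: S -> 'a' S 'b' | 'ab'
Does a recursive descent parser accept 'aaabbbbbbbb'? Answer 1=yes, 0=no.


Grammar accepts strings of the form a^n b^n (n >= 1)
Word: 'aaabbbbbbbb'
Counting: 3 a's and 8 b's
Check: 3 == 8? No
Mismatch: a-count != b-count
Rejected

0


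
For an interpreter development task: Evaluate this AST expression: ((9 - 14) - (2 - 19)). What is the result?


Expression: ((9 - 14) - (2 - 19))
Evaluating step by step:
  9 - 14 = -5
  2 - 19 = -17
  -5 - -17 = 12
Result: 12

12


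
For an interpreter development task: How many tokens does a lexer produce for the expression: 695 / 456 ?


Scanning '695 / 456'
Token 1: '695' -> integer_literal
Token 2: '/' -> operator
Token 3: '456' -> integer_literal
Total tokens: 3

3


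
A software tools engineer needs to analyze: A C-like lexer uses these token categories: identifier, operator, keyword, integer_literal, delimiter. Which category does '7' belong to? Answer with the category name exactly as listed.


Token: '7'
Checking categories:
  identifier: no
  integer_literal: YES
  operator: no
  keyword: no
  delimiter: no
Category: integer_literal

integer_literal


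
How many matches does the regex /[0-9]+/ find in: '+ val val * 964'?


Pattern: /[0-9]+/ (int literals)
Input: '+ val val * 964'
Scanning for matches:
  Match 1: '964'
Total matches: 1

1


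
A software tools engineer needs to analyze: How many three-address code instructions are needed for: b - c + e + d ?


Expression: b - c + e + d
Generating three-address code (respecting * over +/- precedence):
  Instruction 1: t1 = b - c
  Instruction 2: t2 = t1 + e
  Instruction 3: t3 = t2 + d
Total instructions: 3

3


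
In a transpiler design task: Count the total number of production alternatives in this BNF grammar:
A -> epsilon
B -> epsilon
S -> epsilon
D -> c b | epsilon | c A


Counting alternatives per rule:
  A: 1 alternative(s)
  B: 1 alternative(s)
  S: 1 alternative(s)
  D: 3 alternative(s)
Sum: 1 + 1 + 1 + 3 = 6

6


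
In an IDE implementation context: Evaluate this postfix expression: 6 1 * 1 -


Processing tokens left to right:
Push 6, Push 1
Pop 6 and 1, compute 6 * 1 = 6, push 6
Push 1
Pop 6 and 1, compute 6 - 1 = 5, push 5
Stack result: 5

5


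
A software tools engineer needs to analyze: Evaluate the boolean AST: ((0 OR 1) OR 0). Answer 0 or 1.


Step 1: Evaluate inner node
  0 OR 1 = 1
Step 2: Evaluate root node
  1 OR 0 = 1

1


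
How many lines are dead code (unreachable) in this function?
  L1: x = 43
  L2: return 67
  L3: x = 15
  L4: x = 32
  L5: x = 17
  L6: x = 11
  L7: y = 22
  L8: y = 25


Analyzing control flow:
  L1: reachable (before return)
  L2: reachable (return statement)
  L3: DEAD (after return at L2)
  L4: DEAD (after return at L2)
  L5: DEAD (after return at L2)
  L6: DEAD (after return at L2)
  L7: DEAD (after return at L2)
  L8: DEAD (after return at L2)
Return at L2, total lines = 8
Dead lines: L3 through L8
Count: 6

6


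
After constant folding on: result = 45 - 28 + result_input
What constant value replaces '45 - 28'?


Identifying constant sub-expression:
  Original: result = 45 - 28 + result_input
  45 and 28 are both compile-time constants
  Evaluating: 45 - 28 = 17
  After folding: result = 17 + result_input

17


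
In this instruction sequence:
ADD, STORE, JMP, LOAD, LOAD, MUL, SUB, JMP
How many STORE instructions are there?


Scanning instruction sequence for STORE:
  Position 1: ADD
  Position 2: STORE <- MATCH
  Position 3: JMP
  Position 4: LOAD
  Position 5: LOAD
  Position 6: MUL
  Position 7: SUB
  Position 8: JMP
Matches at positions: [2]
Total STORE count: 1

1


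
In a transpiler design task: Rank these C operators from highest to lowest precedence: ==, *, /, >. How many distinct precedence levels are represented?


Looking up precedence for each operator:
  == -> precedence 3
  * -> precedence 6
  / -> precedence 6
  > -> precedence 4
Sorted highest to lowest: *, /, >, ==
Distinct precedence values: [6, 4, 3]
Number of distinct levels: 3

3


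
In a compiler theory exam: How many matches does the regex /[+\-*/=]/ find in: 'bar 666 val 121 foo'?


Pattern: /[+\-*/=]/ (operators)
Input: 'bar 666 val 121 foo'
Scanning for matches:
Total matches: 0

0


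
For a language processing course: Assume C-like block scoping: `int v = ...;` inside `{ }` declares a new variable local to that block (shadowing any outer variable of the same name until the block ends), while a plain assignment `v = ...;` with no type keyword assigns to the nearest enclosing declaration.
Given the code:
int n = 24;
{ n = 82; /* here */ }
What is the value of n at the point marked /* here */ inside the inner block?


Analyzing scoping rules:
Outer scope: declares n = 24
Inner block: 'n = 82;' has no type keyword, so it is an assignment to the outer n (no shadowing)
Inside the block, after the assignment -> 82
Result: 82

82


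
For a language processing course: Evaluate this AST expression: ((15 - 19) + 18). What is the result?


Expression: ((15 - 19) + 18)
Evaluating step by step:
  15 - 19 = -4
  -4 + 18 = 14
Result: 14

14


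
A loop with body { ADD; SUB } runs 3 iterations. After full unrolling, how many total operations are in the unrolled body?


Loop body operations: ADD, SUB (2 ops per iteration)
Unrolling 3 iterations:
  Iteration 1: ADD, SUB (2 ops)
  Iteration 2: ADD, SUB (2 ops)
  Iteration 3: ADD, SUB (2 ops)
Total: 3 iterations * 2 ops/iter = 6 operations

6


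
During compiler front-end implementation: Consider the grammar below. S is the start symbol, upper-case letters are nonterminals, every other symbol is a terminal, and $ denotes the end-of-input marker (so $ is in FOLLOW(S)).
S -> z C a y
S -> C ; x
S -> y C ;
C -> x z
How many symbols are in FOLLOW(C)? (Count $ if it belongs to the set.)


S is the start symbol and does not occur in any rule body, so FOLLOW(S) = {$}.
Examining every occurrence of C in a rule body:
  S -> z C a y : C is followed by terminal 'a' -> add 'a'
  S -> C ; x : C is followed by terminal ';' -> add ';'
  S -> y C ; : C is followed by terminal ';' -> add ';' (already in the set)
  C -> x z : C does not occur in the body -> contributes nothing
FOLLOW(C) = {;, a}
Count: 2

2


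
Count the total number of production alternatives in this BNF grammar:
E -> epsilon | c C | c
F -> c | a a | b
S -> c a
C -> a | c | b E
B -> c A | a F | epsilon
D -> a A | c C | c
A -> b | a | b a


Counting alternatives per rule:
  E: 3 alternative(s)
  F: 3 alternative(s)
  S: 1 alternative(s)
  C: 3 alternative(s)
  B: 3 alternative(s)
  D: 3 alternative(s)
  A: 3 alternative(s)
Sum: 3 + 3 + 1 + 3 + 3 + 3 + 3 = 19

19


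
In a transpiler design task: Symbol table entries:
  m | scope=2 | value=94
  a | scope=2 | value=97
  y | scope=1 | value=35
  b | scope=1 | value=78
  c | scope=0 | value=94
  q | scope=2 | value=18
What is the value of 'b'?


Searching symbol table for 'b':
  m | scope=2 | value=94
  a | scope=2 | value=97
  y | scope=1 | value=35
  b | scope=1 | value=78 <- MATCH
  c | scope=0 | value=94
  q | scope=2 | value=18
Found 'b' at scope 1 with value 78

78


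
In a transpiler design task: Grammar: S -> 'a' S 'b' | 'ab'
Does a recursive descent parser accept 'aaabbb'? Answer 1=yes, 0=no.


Grammar accepts strings of the form a^n b^n (n >= 1)
Word: 'aaabbb'
Counting: 3 a's and 3 b's
Check: 3 == 3? Yes
Derivation (S -> aSb applied 2 time(s), then S -> ab): S => aSb => aaSbb => aaabbb
Accepted

1


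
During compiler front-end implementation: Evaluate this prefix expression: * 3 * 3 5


Parsing prefix expression: * 3 * 3 5
Step 1: Innermost operation '* 3 5'
  3 * 5 = 15
Step 2: Outer operation '* 3 [15]'
  3 * 15 = 45

45


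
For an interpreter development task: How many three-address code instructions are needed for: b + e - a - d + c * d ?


Expression: b + e - a - d + c * d
Generating three-address code (respecting * over +/- precedence):
  Instruction 1: t1 = c * d
  Instruction 2: t2 = b + e
  Instruction 3: t3 = t2 - a
  Instruction 4: t4 = t3 - d
  Instruction 5: t5 = t4 + t1
Total instructions: 5

5


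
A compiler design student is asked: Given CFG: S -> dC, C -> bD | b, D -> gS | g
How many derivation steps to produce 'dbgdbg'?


Grammar: S -> dC, C -> bD | b, D -> gS | g
Deriving 'dbgdbg':
Step 1: S -> dC => dC
Step 2: C -> bD => dbD
Step 3: D -> gS => dbgS
Step 4: S -> dC => dbgdC
Step 5: C -> bD => dbgdbD
Step 6: D -> g => dbgdbg
Total derivation steps: 6

6


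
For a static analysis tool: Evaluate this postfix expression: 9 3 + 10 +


Processing tokens left to right:
Push 9, Push 3
Pop 9 and 3, compute 9 + 3 = 12, push 12
Push 10
Pop 12 and 10, compute 12 + 10 = 22, push 22
Stack result: 22

22


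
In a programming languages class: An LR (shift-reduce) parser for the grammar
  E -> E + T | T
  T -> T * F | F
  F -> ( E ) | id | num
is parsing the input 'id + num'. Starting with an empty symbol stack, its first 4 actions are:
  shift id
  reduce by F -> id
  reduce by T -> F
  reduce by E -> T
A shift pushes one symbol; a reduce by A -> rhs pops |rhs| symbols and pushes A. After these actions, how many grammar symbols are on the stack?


Tracking the symbol stack through each action:
  Action 1: shift 'id' : push -> stack = [id] (size 1)
  Action 2: reduce by F -> id : pop 1, push F -> stack = [F] (size 1)
  Action 3: reduce by T -> F : pop 1, push T -> stack = [T] (size 1)
  Action 4: reduce by E -> T : pop 1, push E -> stack = [E] (size 1)
Final stack size: 1

1


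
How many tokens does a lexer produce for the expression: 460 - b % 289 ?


Scanning '460 - b % 289'
Token 1: '460' -> integer_literal
Token 2: '-' -> operator
Token 3: 'b' -> identifier
Token 4: '%' -> operator
Token 5: '289' -> integer_literal
Total tokens: 5

5


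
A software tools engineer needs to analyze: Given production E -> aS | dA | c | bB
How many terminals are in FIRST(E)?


Production: E -> aS | dA | c | bB
Examining each alternative for leading terminals:
  E -> aS : first terminal = 'a'
  E -> dA : first terminal = 'd'
  E -> c : first terminal = 'c'
  E -> bB : first terminal = 'b'
FIRST(E) = {a, b, c, d}
Count: 4

4


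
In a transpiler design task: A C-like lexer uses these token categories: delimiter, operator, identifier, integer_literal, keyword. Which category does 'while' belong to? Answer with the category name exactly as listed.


Token: 'while'
Checking categories:
  identifier: no
  integer_literal: no
  operator: no
  keyword: YES
  delimiter: no
Category: keyword

keyword


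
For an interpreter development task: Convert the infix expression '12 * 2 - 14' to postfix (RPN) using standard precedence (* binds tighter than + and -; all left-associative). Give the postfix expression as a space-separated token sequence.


Applying the shunting-yard algorithm:
  Operand 12 -> output
  Push '*' onto operator stack -> op-stack: [*]
  Operand 2 -> output
  See '-' (prec 1); top '*' (prec 2) >= it -> pop '*' to output
  Push '-' onto operator stack -> op-stack: [-]
  Operand 14 -> output
  End of input: pop '-' to output
Postfix result: 12 2 * 14 -

12 2 * 14 -


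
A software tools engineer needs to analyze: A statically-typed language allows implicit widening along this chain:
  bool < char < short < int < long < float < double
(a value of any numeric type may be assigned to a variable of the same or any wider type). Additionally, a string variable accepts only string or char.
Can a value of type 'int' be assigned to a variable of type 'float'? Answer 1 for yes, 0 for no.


Target variable type: float
Source value type: int
Numeric ranks: int=3, float=5
Widening allowed iff rank(source) <= rank(target): 3 <= 5? Yes
Result: 1

1


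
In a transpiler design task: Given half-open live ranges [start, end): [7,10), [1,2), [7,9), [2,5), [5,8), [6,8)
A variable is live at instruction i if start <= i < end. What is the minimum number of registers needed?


Live ranges:
  Var0: [7, 10)
  Var1: [1, 2)
  Var2: [7, 9)
  Var3: [2, 5)
  Var4: [5, 8)
  Var5: [6, 8)
Sweep-line events (position, delta, active):
  pos=1 start -> active=1
  pos=2 end -> active=0
  pos=2 start -> active=1
  pos=5 end -> active=0
  pos=5 start -> active=1
  pos=6 start -> active=2
  pos=7 start -> active=3
  pos=7 start -> active=4
  pos=8 end -> active=3
  pos=8 end -> active=2
  pos=9 end -> active=1
  pos=10 end -> active=0
Maximum simultaneous active: 4
Minimum registers needed: 4

4


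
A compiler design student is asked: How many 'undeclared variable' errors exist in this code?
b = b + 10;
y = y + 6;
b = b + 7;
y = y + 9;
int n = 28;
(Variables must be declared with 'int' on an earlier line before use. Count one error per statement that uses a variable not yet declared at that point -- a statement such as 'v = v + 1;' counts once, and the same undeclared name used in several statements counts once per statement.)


Scanning code line by line:
  Line 1: use 'b' -> ERROR (undeclared)
  Line 2: use 'y' -> ERROR (undeclared)
  Line 3: use 'b' -> ERROR (undeclared)
  Line 4: use 'y' -> ERROR (undeclared)
  Line 5: declare 'n' -> declared = ['n']
Total undeclared variable errors: 4

4


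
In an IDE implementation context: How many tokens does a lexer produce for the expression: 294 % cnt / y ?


Scanning '294 % cnt / y'
Token 1: '294' -> integer_literal
Token 2: '%' -> operator
Token 3: 'cnt' -> identifier
Token 4: '/' -> operator
Token 5: 'y' -> identifier
Total tokens: 5

5


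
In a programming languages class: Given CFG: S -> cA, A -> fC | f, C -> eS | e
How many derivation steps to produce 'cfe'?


Grammar: S -> cA, A -> fC | f, C -> eS | e
Deriving 'cfe':
Step 1: S -> cA => cA
Step 2: A -> fC => cfC
Step 3: C -> e => cfe
Total derivation steps: 3

3


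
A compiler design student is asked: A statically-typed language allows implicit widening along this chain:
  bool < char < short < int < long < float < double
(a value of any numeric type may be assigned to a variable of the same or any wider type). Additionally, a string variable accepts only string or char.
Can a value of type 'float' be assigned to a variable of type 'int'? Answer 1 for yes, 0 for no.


Target variable type: int
Source value type: float
Numeric ranks: float=5, int=3
Widening allowed iff rank(source) <= rank(target): 5 <= 3? No
Result: 0

0


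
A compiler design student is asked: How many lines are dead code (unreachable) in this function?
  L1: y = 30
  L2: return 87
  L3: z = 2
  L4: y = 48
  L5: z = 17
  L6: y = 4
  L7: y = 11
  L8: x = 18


Analyzing control flow:
  L1: reachable (before return)
  L2: reachable (return statement)
  L3: DEAD (after return at L2)
  L4: DEAD (after return at L2)
  L5: DEAD (after return at L2)
  L6: DEAD (after return at L2)
  L7: DEAD (after return at L2)
  L8: DEAD (after return at L2)
Return at L2, total lines = 8
Dead lines: L3 through L8
Count: 6

6


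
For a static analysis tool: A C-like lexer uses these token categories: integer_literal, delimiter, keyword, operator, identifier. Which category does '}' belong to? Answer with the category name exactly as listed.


Token: '}'
Checking categories:
  identifier: no
  integer_literal: no
  operator: no
  keyword: no
  delimiter: YES
Category: delimiter

delimiter


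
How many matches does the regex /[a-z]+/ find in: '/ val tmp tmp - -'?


Pattern: /[a-z]+/ (identifiers)
Input: '/ val tmp tmp - -'
Scanning for matches:
  Match 1: 'val'
  Match 2: 'tmp'
  Match 3: 'tmp'
Total matches: 3

3


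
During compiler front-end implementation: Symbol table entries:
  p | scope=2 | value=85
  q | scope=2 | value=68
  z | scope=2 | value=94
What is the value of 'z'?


Searching symbol table for 'z':
  p | scope=2 | value=85
  q | scope=2 | value=68
  z | scope=2 | value=94 <- MATCH
Found 'z' at scope 2 with value 94

94


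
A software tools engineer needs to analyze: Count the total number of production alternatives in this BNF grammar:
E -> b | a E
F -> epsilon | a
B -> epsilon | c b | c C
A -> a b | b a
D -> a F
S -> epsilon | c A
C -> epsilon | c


Counting alternatives per rule:
  E: 2 alternative(s)
  F: 2 alternative(s)
  B: 3 alternative(s)
  A: 2 alternative(s)
  D: 1 alternative(s)
  S: 2 alternative(s)
  C: 2 alternative(s)
Sum: 2 + 2 + 3 + 2 + 1 + 2 + 2 = 14

14


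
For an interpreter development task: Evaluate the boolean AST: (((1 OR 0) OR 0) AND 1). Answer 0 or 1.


Step 1: Evaluate inner node
  1 OR 0 = 1
Step 2: Evaluate next node
  1 OR 0 = 1
Step 3: Evaluate root node
  1 AND 1 = 1

1


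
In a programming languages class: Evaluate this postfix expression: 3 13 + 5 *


Processing tokens left to right:
Push 3, Push 13
Pop 3 and 13, compute 3 + 13 = 16, push 16
Push 5
Pop 16 and 5, compute 16 * 5 = 80, push 80
Stack result: 80

80


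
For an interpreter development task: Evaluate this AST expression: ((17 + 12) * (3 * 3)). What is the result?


Expression: ((17 + 12) * (3 * 3))
Evaluating step by step:
  17 + 12 = 29
  3 * 3 = 9
  29 * 9 = 261
Result: 261

261


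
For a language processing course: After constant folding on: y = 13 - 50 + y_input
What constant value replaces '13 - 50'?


Identifying constant sub-expression:
  Original: y = 13 - 50 + y_input
  13 and 50 are both compile-time constants
  Evaluating: 13 - 50 = -37
  After folding: y = -37 + y_input

-37


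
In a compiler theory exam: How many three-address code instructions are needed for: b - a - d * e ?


Expression: b - a - d * e
Generating three-address code (respecting * over +/- precedence):
  Instruction 1: t1 = d * e
  Instruction 2: t2 = b - a
  Instruction 3: t3 = t2 - t1
Total instructions: 3

3


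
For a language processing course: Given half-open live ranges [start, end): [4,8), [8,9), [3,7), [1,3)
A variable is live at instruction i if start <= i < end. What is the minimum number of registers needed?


Live ranges:
  Var0: [4, 8)
  Var1: [8, 9)
  Var2: [3, 7)
  Var3: [1, 3)
Sweep-line events (position, delta, active):
  pos=1 start -> active=1
  pos=3 end -> active=0
  pos=3 start -> active=1
  pos=4 start -> active=2
  pos=7 end -> active=1
  pos=8 end -> active=0
  pos=8 start -> active=1
  pos=9 end -> active=0
Maximum simultaneous active: 2
Minimum registers needed: 2

2


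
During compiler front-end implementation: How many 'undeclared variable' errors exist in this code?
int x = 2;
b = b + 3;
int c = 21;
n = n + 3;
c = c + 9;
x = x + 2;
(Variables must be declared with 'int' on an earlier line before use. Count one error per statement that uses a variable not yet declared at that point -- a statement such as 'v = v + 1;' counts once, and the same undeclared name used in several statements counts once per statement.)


Scanning code line by line:
  Line 1: declare 'x' -> declared = ['x']
  Line 2: use 'b' -> ERROR (undeclared)
  Line 3: declare 'c' -> declared = ['c', 'x']
  Line 4: use 'n' -> ERROR (undeclared)
  Line 5: use 'c' -> OK (declared)
  Line 6: use 'x' -> OK (declared)
Total undeclared variable errors: 2

2


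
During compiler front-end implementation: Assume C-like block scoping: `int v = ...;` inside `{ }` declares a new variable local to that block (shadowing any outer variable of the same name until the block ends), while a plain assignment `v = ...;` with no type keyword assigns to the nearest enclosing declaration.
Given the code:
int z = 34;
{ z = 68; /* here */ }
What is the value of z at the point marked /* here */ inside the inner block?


Analyzing scoping rules:
Outer scope: declares z = 34
Inner block: 'z = 68;' has no type keyword, so it is an assignment to the outer z (no shadowing)
Inside the block, after the assignment -> 68
Result: 68

68
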